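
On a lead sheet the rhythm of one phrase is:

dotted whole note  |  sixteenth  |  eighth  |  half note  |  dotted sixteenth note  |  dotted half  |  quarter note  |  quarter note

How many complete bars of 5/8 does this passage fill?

One bar of 5/8 = 20 thirty-second notes.
Each duration in thirty-second notes: dotted whole note = 48; sixteenth = 2; eighth = 4; half note = 16; dotted sixteenth note = 3; dotted half = 24; quarter note = 8; quarter note = 8.
Total: 48 + 2 + 4 + 16 + 3 + 24 + 8 + 8 = 113.
113 ÷ 20 = 5 complete bars with 13 left over.

5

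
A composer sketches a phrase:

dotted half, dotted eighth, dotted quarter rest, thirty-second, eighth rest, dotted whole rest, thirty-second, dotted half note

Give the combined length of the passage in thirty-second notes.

120

Express everything in thirty-second notes: dotted half = 24; dotted eighth = 6; dotted quarter rest = 12; thirty-second = 1; eighth rest = 4; dotted whole rest = 48; thirty-second = 1; dotted half note = 24.
Altogether 24 + 6 + 12 + 1 + 4 + 48 + 1 + 24 = 120 thirty-second notes.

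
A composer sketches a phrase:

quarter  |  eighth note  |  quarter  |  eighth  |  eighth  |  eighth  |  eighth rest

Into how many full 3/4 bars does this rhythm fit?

One bar of 3/4 = 6 eighth notes.
Each duration in eighth notes: quarter = 2; eighth note = 1; quarter = 2; eighth = 1; eighth = 1; eighth = 1; eighth rest = 1.
Adding: 2 + 1 + 2 + 1 + 1 + 1 + 1 = 9.
9 ÷ 6 = 1 complete bar with 3 left over.

1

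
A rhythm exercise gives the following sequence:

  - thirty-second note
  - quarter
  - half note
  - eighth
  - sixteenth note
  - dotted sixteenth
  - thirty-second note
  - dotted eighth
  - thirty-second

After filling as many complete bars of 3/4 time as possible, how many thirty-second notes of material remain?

One bar of 3/4 = 24 thirty-second notes.
Each duration in thirty-second notes: thirty-second note = 1; quarter = 8; half note = 16; eighth = 4; sixteenth note = 2; dotted sixteenth = 3; thirty-second note = 1; dotted eighth = 6; thirty-second = 1.
Sum: 1 + 8 + 16 + 4 + 2 + 3 + 1 + 6 + 1 = 42.
42 ÷ 24 = 1 complete bar with 18 thirty-second notes remaining.

18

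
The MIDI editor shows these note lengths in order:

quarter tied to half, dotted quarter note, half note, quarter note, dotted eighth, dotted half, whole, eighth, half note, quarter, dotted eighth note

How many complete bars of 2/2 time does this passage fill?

4

One bar of 2/2 = 16 sixteenth notes.
In sixteenth notes: quarter tied to half (quarter + half) = 12; dotted quarter note = 6; half note = 8; quarter note = 4; dotted eighth = 3; dotted half = 12; whole = 16; eighth = 2; half note = 8; quarter = 4; dotted eighth note = 3.
Total: 12 + 6 + 8 + 4 + 3 + 12 + 16 + 2 + 8 + 4 + 3 = 78.
78 ÷ 16 = 4 complete bars with 14 left over.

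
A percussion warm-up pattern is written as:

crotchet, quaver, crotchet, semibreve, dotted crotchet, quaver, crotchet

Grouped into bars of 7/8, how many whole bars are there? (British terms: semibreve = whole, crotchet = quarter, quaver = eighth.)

One bar of 7/8 = 7 eighth notes.
Working in eighth notes: crotchet = 2; quaver = 1; crotchet = 2; semibreve = 8; dotted crotchet = 3; quaver = 1; crotchet = 2.
Total: 2 + 1 + 2 + 8 + 3 + 1 + 2 = 19.
19 ÷ 7 = 2 complete bars with 5 left over.

2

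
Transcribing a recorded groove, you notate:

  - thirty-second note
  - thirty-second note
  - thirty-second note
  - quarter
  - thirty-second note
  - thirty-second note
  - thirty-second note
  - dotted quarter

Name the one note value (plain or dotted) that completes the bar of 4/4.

The bar of 4/4 = 32 thirty-second notes.
Convert each value to thirty-second notes: thirty-second note = 1; thirty-second note = 1; thirty-second note = 1; quarter = 8; thirty-second note = 1; thirty-second note = 1; thirty-second note = 1; dotted quarter = 12.
Altogether 1 + 1 + 1 + 8 + 1 + 1 + 1 + 12 = 26.
Remaining: 32 − 26 = 6 thirty-second notes, which is a dotted eighth note.

dotted eighth note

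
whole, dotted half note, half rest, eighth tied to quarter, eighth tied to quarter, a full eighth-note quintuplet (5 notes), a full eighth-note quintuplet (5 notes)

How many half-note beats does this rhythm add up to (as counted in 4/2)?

8

One half-note beat = 4 eighth notes.
Convert each value to eighth notes: whole = 8; dotted half note = 6; half rest = 4; eighth tied to quarter (eighth + quarter) = 3; eighth tied to quarter (eighth + quarter) = 3; a full eighth-note quintuplet (5 notes) (five quintuplet eighths span one half) = 4; a full eighth-note quintuplet (5 notes) (five quintuplet eighths span one half) = 4.
Altogether 8 + 6 + 4 + 3 + 3 + 4 + 4 = 32.
32 ÷ 4 = 8 beats.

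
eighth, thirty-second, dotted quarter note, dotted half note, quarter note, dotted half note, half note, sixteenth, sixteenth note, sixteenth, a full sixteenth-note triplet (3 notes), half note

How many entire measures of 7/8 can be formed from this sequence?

4

One bar of 7/8 = 28 thirty-second notes.
Express everything in thirty-second notes: eighth = 4; thirty-second = 1; dotted quarter note = 12; dotted half note = 24; quarter note = 8; dotted half note = 24; half note = 16; sixteenth = 2; sixteenth note = 2; sixteenth = 2; a full sixteenth-note triplet (3 notes) (three triplet sixteenths span one eighth) = 4; half note = 16.
Altogether 4 + 1 + 12 + 24 + 8 + 24 + 16 + 2 + 2 + 2 + 4 + 16 = 115.
115 ÷ 28 = 4 complete bars with 3 left over.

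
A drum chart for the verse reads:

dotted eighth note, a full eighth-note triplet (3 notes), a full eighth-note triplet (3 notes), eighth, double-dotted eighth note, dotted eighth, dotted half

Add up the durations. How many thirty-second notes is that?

In thirty-second notes: dotted eighth note = 6; a full eighth-note triplet (3 notes) (three triplet eighths span one quarter) = 8; a full eighth-note triplet (3 notes) (three triplet eighths span one quarter) = 8; eighth = 4; double-dotted eighth note = 7; dotted eighth = 6; dotted half = 24.
Sum: 6 + 8 + 8 + 4 + 7 + 6 + 24 = 63 thirty-second notes.

63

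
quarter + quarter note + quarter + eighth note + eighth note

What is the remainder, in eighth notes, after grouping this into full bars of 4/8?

0

One bar of 4/8 = 4 eighth notes.
Each duration in eighth notes: quarter = 2; quarter note = 2; quarter = 2; eighth note = 1; eighth note = 1.
Total: 2 + 2 + 2 + 1 + 1 = 8.
8 ÷ 4 = 2 complete bars with 0 eighth notes remaining.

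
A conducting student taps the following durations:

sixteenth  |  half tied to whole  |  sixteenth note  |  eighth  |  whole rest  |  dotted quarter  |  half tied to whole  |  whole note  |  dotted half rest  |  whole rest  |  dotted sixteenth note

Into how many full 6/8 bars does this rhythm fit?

One bar of 6/8 = 24 thirty-second notes.
Each duration in thirty-second notes: sixteenth = 2; half tied to whole (half + whole) = 48; sixteenth note = 2; eighth = 4; whole rest = 32; dotted quarter = 12; half tied to whole (half + whole) = 48; whole note = 32; dotted half rest = 24; whole rest = 32; dotted sixteenth note = 3.
Sum: 2 + 48 + 2 + 4 + 32 + 12 + 48 + 32 + 24 + 32 + 3 = 239.
239 ÷ 24 = 9 complete bars with 23 left over.

9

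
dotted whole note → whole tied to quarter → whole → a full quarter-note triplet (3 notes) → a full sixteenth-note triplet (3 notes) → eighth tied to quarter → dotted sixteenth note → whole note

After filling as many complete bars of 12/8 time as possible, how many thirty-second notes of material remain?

One bar of 12/8 = 48 thirty-second notes.
In thirty-second notes: dotted whole note = 48; whole tied to quarter (whole + quarter) = 40; whole = 32; a full quarter-note triplet (3 notes) (three triplet quarters span one half) = 16; a full sixteenth-note triplet (3 notes) (three triplet sixteenths span one eighth) = 4; eighth tied to quarter (eighth + quarter) = 12; dotted sixteenth note = 3; whole note = 32.
Adding: 48 + 40 + 32 + 16 + 4 + 12 + 3 + 32 = 187.
187 ÷ 48 = 3 complete bars with 43 thirty-second notes remaining.

43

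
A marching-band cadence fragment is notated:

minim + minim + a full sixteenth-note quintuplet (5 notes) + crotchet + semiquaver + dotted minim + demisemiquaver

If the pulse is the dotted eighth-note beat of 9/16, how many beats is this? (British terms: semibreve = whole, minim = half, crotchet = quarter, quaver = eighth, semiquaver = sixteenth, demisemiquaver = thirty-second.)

One dotted eighth-note beat = 6 thirty-second notes.
Convert each value to thirty-second notes: minim = 16; minim = 16; a full sixteenth-note quintuplet (5 notes) (five quintuplet sixteenths span one quarter) = 8; crotchet = 8; semiquaver = 2; dotted minim = 24; demisemiquaver = 1.
Adding: 16 + 16 + 8 + 8 + 2 + 24 + 1 = 75.
75 ÷ 6 = 12.5 beats.

12.5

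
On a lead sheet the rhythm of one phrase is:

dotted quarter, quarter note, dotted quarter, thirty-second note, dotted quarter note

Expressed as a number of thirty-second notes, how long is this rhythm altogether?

Working in thirty-second notes: dotted quarter = 12; quarter note = 8; dotted quarter = 12; thirty-second note = 1; dotted quarter note = 12.
Sum: 12 + 8 + 12 + 1 + 12 = 45 thirty-second notes.

45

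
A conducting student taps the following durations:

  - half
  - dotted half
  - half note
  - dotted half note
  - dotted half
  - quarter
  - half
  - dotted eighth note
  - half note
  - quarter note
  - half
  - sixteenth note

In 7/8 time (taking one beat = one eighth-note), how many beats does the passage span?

44

One eighth-note beat = 2 sixteenth notes.
Each duration in sixteenth notes: half = 8; dotted half = 12; half note = 8; dotted half note = 12; dotted half = 12; quarter = 4; half = 8; dotted eighth note = 3; half note = 8; quarter note = 4; half = 8; sixteenth note = 1.
Total: 8 + 12 + 8 + 12 + 12 + 4 + 8 + 3 + 8 + 4 + 8 + 1 = 88.
88 ÷ 2 = 44 beats.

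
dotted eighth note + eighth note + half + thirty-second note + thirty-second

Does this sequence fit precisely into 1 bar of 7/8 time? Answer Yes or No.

One bar of 7/8 = 28 thirty-second notes.
Each duration in thirty-second notes: dotted eighth note = 6; eighth note = 4; half = 16; thirty-second note = 1; thirty-second = 1.
Altogether 6 + 4 + 16 + 1 + 1 = 28.
28 equals 28, so the answer is Yes.

Yes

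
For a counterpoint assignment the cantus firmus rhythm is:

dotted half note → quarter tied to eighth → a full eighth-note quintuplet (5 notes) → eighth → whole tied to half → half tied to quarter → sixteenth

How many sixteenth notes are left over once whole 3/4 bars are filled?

5

One bar of 3/4 = 12 sixteenth notes.
In sixteenth notes: dotted half note = 12; quarter tied to eighth (quarter + eighth) = 6; a full eighth-note quintuplet (5 notes) (five quintuplet eighths span one half) = 8; eighth = 2; whole tied to half (whole + half) = 24; half tied to quarter (half + quarter) = 12; sixteenth = 1.
Total: 12 + 6 + 8 + 2 + 24 + 12 + 1 = 65.
65 ÷ 12 = 5 complete bars with 5 sixteenth notes remaining.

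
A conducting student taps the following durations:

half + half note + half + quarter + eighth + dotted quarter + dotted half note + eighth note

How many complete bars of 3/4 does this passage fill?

4

One bar of 3/4 = 6 eighth notes.
In eighth notes: half = 4; half note = 4; half = 4; quarter = 2; eighth = 1; dotted quarter = 3; dotted half note = 6; eighth note = 1.
Sum: 4 + 4 + 4 + 2 + 1 + 3 + 6 + 1 = 25.
25 ÷ 6 = 4 complete bars with 1 left over.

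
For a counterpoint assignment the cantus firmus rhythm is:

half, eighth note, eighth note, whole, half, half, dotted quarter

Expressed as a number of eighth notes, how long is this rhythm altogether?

25

Express everything in eighth notes: half = 4; eighth note = 1; eighth note = 1; whole = 8; half = 4; half = 4; dotted quarter = 3.
Adding: 4 + 1 + 1 + 8 + 4 + 4 + 3 = 25 eighth notes.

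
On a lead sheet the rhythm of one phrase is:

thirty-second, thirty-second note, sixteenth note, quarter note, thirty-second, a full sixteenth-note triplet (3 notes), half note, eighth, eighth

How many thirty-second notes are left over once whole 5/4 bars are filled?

1

One bar of 5/4 = 40 thirty-second notes.
Express everything in thirty-second notes: thirty-second = 1; thirty-second note = 1; sixteenth note = 2; quarter note = 8; thirty-second = 1; a full sixteenth-note triplet (3 notes) (three triplet sixteenths span one eighth) = 4; half note = 16; eighth = 4; eighth = 4.
Total: 1 + 1 + 2 + 8 + 1 + 4 + 16 + 4 + 4 = 41.
41 ÷ 40 = 1 complete bar with 1 thirty-second note remaining.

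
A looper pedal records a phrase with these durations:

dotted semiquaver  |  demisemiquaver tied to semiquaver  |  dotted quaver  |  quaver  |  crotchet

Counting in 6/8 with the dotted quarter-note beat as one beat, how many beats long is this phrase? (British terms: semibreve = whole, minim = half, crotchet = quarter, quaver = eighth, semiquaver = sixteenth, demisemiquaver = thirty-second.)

One dotted quarter-note beat = 12 thirty-second notes.
Working in thirty-second notes: dotted semiquaver = 3; demisemiquaver tied to semiquaver (demisemiquaver + semiquaver) = 3; dotted quaver = 6; quaver = 4; crotchet = 8.
Sum: 3 + 3 + 6 + 4 + 8 = 24.
24 ÷ 12 = 2 beats.

2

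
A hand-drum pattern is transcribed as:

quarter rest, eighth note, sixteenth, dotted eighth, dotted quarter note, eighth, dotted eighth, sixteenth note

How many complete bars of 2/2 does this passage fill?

One bar of 2/2 = 16 sixteenth notes.
Convert each value to sixteenth notes: quarter rest = 4; eighth note = 2; sixteenth = 1; dotted eighth = 3; dotted quarter note = 6; eighth = 2; dotted eighth = 3; sixteenth note = 1.
Altogether 4 + 2 + 1 + 3 + 6 + 2 + 3 + 1 = 22.
22 ÷ 16 = 1 complete bar with 6 left over.

1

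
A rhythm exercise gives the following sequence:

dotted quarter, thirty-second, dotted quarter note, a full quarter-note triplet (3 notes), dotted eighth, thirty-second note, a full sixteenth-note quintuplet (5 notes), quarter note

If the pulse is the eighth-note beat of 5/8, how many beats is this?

One eighth-note beat = 4 thirty-second notes.
Convert each value to thirty-second notes: dotted quarter = 12; thirty-second = 1; dotted quarter note = 12; a full quarter-note triplet (3 notes) (three triplet quarters span one half) = 16; dotted eighth = 6; thirty-second note = 1; a full sixteenth-note quintuplet (5 notes) (five quintuplet sixteenths span one quarter) = 8; quarter note = 8.
Sum: 12 + 1 + 12 + 16 + 6 + 1 + 8 + 8 = 64.
64 ÷ 4 = 16 beats.

16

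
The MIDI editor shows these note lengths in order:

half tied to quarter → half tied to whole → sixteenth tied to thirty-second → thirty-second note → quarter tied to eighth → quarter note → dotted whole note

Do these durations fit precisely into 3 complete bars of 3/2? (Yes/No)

Yes

One bar of 3/2 = 48 thirty-second notes, so 3 bars = 144.
Express everything in thirty-second notes: half tied to quarter (half + quarter) = 24; half tied to whole (half + whole) = 48; sixteenth tied to thirty-second (sixteenth + thirty-second) = 3; thirty-second note = 1; quarter tied to eighth (quarter + eighth) = 12; quarter note = 8; dotted whole note = 48.
Sum: 24 + 48 + 3 + 1 + 12 + 8 + 48 = 144.
144 equals 144, so the answer is Yes.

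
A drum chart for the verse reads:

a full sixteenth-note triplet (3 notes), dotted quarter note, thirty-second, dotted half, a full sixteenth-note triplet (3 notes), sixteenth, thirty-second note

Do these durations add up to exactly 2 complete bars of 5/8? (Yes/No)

One bar of 5/8 = 20 thirty-second notes, so 2 bars = 40.
In thirty-second notes: a full sixteenth-note triplet (3 notes) (three triplet sixteenths span one eighth) = 4; dotted quarter note = 12; thirty-second = 1; dotted half = 24; a full sixteenth-note triplet (3 notes) (three triplet sixteenths span one eighth) = 4; sixteenth = 2; thirty-second note = 1.
Adding: 4 + 12 + 1 + 24 + 4 + 2 + 1 = 48.
48 exceeds 40, so the answer is No.

No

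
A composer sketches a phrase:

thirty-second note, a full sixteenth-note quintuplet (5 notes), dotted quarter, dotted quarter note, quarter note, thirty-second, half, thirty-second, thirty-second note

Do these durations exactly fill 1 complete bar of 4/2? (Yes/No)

One bar of 4/2 = 64 thirty-second notes.
Convert each value to thirty-second notes: thirty-second note = 1; a full sixteenth-note quintuplet (5 notes) (five quintuplet sixteenths span one quarter) = 8; dotted quarter = 12; dotted quarter note = 12; quarter note = 8; thirty-second = 1; half = 16; thirty-second = 1; thirty-second note = 1.
Sum: 1 + 8 + 12 + 12 + 8 + 1 + 16 + 1 + 1 = 60.
60 falls short of 64, so the answer is No.

No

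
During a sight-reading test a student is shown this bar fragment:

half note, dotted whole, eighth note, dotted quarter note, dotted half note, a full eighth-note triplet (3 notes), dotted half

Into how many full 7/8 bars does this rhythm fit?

One bar of 7/8 = 7 eighth notes.
Each duration in eighth notes: half note = 4; dotted whole = 12; eighth note = 1; dotted quarter note = 3; dotted half note = 6; a full eighth-note triplet (3 notes) (three triplet eighths span one quarter) = 2; dotted half = 6.
Adding: 4 + 12 + 1 + 3 + 6 + 2 + 6 = 34.
34 ÷ 7 = 4 complete bars with 6 left over.

4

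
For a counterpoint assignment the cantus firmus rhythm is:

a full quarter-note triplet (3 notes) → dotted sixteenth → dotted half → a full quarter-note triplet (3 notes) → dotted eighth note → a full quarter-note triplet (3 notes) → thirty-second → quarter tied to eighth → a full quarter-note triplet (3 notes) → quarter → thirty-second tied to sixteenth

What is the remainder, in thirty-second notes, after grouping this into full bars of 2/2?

25

One bar of 2/2 = 32 thirty-second notes.
Working in thirty-second notes: a full quarter-note triplet (3 notes) (three triplet quarters span one half) = 16; dotted sixteenth = 3; dotted half = 24; a full quarter-note triplet (3 notes) (three triplet quarters span one half) = 16; dotted eighth note = 6; a full quarter-note triplet (3 notes) (three triplet quarters span one half) = 16; thirty-second = 1; quarter tied to eighth (quarter + eighth) = 12; a full quarter-note triplet (3 notes) (three triplet quarters span one half) = 16; quarter = 8; thirty-second tied to sixteenth (thirty-second + sixteenth) = 3.
Adding: 16 + 3 + 24 + 16 + 6 + 16 + 1 + 12 + 16 + 8 + 3 = 121.
121 ÷ 32 = 3 complete bars with 25 thirty-second notes remaining.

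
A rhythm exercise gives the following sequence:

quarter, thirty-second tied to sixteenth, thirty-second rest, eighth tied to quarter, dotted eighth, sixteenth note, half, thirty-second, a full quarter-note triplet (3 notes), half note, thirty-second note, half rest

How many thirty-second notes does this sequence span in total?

98

Working in thirty-second notes: quarter = 8; thirty-second tied to sixteenth (thirty-second + sixteenth) = 3; thirty-second rest = 1; eighth tied to quarter (eighth + quarter) = 12; dotted eighth = 6; sixteenth note = 2; half = 16; thirty-second = 1; a full quarter-note triplet (3 notes) (three triplet quarters span one half) = 16; half note = 16; thirty-second note = 1; half rest = 16.
Altogether 8 + 3 + 1 + 12 + 6 + 2 + 16 + 1 + 16 + 16 + 1 + 16 = 98 thirty-second notes.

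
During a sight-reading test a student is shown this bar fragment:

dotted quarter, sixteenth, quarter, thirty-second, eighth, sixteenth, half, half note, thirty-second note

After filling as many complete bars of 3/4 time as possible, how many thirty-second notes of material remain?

One bar of 3/4 = 24 thirty-second notes.
Each duration in thirty-second notes: dotted quarter = 12; sixteenth = 2; quarter = 8; thirty-second = 1; eighth = 4; sixteenth = 2; half = 16; half note = 16; thirty-second note = 1.
Sum: 12 + 2 + 8 + 1 + 4 + 2 + 16 + 16 + 1 = 62.
62 ÷ 24 = 2 complete bars with 14 thirty-second notes remaining.

14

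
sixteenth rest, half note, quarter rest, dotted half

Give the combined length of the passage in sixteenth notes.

Working in sixteenth notes: sixteenth rest = 1; half note = 8; quarter rest = 4; dotted half = 12.
Sum: 1 + 8 + 4 + 12 = 25 sixteenth notes.

25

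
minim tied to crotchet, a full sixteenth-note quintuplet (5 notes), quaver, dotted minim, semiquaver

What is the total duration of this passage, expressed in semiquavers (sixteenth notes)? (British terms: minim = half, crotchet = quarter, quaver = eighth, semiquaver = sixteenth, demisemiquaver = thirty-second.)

Convert each value to sixteenth notes: minim tied to crotchet (minim + crotchet) = 12; a full sixteenth-note quintuplet (5 notes) (five quintuplet sixteenths span one quarter) = 4; quaver = 2; dotted minim = 12; semiquaver = 1.
Adding: 12 + 4 + 2 + 12 + 1 = 31 sixteenth notes.

31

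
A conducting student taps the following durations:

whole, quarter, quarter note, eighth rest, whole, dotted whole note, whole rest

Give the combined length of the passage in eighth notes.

41

Express everything in eighth notes: whole = 8; quarter = 2; quarter note = 2; eighth rest = 1; whole = 8; dotted whole note = 12; whole rest = 8.
Altogether 8 + 2 + 2 + 1 + 8 + 12 + 8 = 41 eighth notes.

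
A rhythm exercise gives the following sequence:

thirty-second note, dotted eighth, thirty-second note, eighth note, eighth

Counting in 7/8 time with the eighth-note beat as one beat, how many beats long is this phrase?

One eighth-note beat = 4 thirty-second notes.
Working in thirty-second notes: thirty-second note = 1; dotted eighth = 6; thirty-second note = 1; eighth note = 4; eighth = 4.
Adding: 1 + 6 + 1 + 4 + 4 = 16.
16 ÷ 4 = 4 beats.

4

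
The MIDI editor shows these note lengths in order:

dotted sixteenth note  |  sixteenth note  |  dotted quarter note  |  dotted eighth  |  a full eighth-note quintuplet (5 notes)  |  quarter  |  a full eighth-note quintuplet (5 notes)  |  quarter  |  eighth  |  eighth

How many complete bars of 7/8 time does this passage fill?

One bar of 7/8 = 28 thirty-second notes.
Express everything in thirty-second notes: dotted sixteenth note = 3; sixteenth note = 2; dotted quarter note = 12; dotted eighth = 6; a full eighth-note quintuplet (5 notes) (five quintuplet eighths span one half) = 16; quarter = 8; a full eighth-note quintuplet (5 notes) (five quintuplet eighths span one half) = 16; quarter = 8; eighth = 4; eighth = 4.
Total: 3 + 2 + 12 + 6 + 16 + 8 + 16 + 8 + 4 + 4 = 79.
79 ÷ 28 = 2 complete bars with 23 left over.

2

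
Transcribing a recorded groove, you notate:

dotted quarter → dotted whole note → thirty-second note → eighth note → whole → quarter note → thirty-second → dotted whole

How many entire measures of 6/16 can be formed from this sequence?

One bar of 6/16 = 12 thirty-second notes.
Convert each value to thirty-second notes: dotted quarter = 12; dotted whole note = 48; thirty-second note = 1; eighth note = 4; whole = 32; quarter note = 8; thirty-second = 1; dotted whole = 48.
Total: 12 + 48 + 1 + 4 + 32 + 8 + 1 + 48 = 154.
154 ÷ 12 = 12 complete bars with 10 left over.

12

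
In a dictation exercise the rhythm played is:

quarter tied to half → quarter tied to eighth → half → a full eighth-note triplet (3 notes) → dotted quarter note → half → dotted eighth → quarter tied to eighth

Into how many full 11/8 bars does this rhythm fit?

One bar of 11/8 = 22 sixteenth notes.
Convert each value to sixteenth notes: quarter tied to half (quarter + half) = 12; quarter tied to eighth (quarter + eighth) = 6; half = 8; a full eighth-note triplet (3 notes) (three triplet eighths span one quarter) = 4; dotted quarter note = 6; half = 8; dotted eighth = 3; quarter tied to eighth (quarter + eighth) = 6.
Adding: 12 + 6 + 8 + 4 + 6 + 8 + 3 + 6 = 53.
53 ÷ 22 = 2 complete bars with 9 left over.

2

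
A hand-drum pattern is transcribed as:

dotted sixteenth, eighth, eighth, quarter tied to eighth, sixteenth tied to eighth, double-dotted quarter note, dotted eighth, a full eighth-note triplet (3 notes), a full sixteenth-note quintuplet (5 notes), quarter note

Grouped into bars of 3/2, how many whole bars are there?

One bar of 3/2 = 48 thirty-second notes.
Each duration in thirty-second notes: dotted sixteenth = 3; eighth = 4; eighth = 4; quarter tied to eighth (quarter + eighth) = 12; sixteenth tied to eighth (sixteenth + eighth) = 6; double-dotted quarter note = 14; dotted eighth = 6; a full eighth-note triplet (3 notes) (three triplet eighths span one quarter) = 8; a full sixteenth-note quintuplet (5 notes) (five quintuplet sixteenths span one quarter) = 8; quarter note = 8.
Sum: 3 + 4 + 4 + 12 + 6 + 14 + 6 + 8 + 8 + 8 = 73.
73 ÷ 48 = 1 complete bar with 25 left over.

1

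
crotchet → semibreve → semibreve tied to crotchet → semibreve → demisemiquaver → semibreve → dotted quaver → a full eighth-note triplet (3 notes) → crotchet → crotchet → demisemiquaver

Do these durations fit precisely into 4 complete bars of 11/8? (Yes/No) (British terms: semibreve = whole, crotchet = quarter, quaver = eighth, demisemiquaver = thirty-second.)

Yes

One bar of 11/8 = 44 thirty-second notes, so 4 bars = 176.
Express everything in thirty-second notes: crotchet = 8; semibreve = 32; semibreve tied to crotchet (semibreve + crotchet) = 40; semibreve = 32; demisemiquaver = 1; semibreve = 32; dotted quaver = 6; a full eighth-note triplet (3 notes) (three triplet eighths span one quarter) = 8; crotchet = 8; crotchet = 8; demisemiquaver = 1.
Sum: 8 + 32 + 40 + 32 + 1 + 32 + 6 + 8 + 8 + 8 + 1 = 176.
176 equals 176, so the answer is Yes.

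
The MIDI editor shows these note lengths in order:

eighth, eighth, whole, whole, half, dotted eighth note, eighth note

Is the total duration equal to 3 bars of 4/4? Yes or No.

No

One bar of 4/4 = 16 sixteenth notes, so 3 bars = 48.
Convert each value to sixteenth notes: eighth = 2; eighth = 2; whole = 16; whole = 16; half = 8; dotted eighth note = 3; eighth note = 2.
Total: 2 + 2 + 16 + 16 + 8 + 3 + 2 = 49.
49 exceeds 48, so the answer is No.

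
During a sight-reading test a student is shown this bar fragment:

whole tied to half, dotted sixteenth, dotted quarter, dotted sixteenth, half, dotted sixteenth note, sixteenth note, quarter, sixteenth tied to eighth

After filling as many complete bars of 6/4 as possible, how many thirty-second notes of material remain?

5

One bar of 6/4 = 48 thirty-second notes.
Working in thirty-second notes: whole tied to half (whole + half) = 48; dotted sixteenth = 3; dotted quarter = 12; dotted sixteenth = 3; half = 16; dotted sixteenth note = 3; sixteenth note = 2; quarter = 8; sixteenth tied to eighth (sixteenth + eighth) = 6.
Altogether 48 + 3 + 12 + 3 + 16 + 3 + 2 + 8 + 6 = 101.
101 ÷ 48 = 2 complete bars with 5 thirty-second notes remaining.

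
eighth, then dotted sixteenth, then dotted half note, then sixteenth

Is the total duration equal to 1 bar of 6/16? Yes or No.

One bar of 6/16 = 12 thirty-second notes.
Each duration in thirty-second notes: eighth = 4; dotted sixteenth = 3; dotted half note = 24; sixteenth = 2.
Altogether 4 + 3 + 24 + 2 = 33.
33 exceeds 12, so the answer is No.

No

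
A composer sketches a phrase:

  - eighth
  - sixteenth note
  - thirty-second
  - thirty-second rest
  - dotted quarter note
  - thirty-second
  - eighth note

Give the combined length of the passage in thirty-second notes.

Working in thirty-second notes: eighth = 4; sixteenth note = 2; thirty-second = 1; thirty-second rest = 1; dotted quarter note = 12; thirty-second = 1; eighth note = 4.
Adding: 4 + 2 + 1 + 1 + 12 + 1 + 4 = 25 thirty-second notes.

25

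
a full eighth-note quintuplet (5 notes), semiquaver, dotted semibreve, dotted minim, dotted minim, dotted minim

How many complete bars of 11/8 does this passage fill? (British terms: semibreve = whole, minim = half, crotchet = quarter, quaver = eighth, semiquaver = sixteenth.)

3

One bar of 11/8 = 22 sixteenth notes.
Express everything in sixteenth notes: a full eighth-note quintuplet (5 notes) (five quintuplet eighths span one half) = 8; semiquaver = 1; dotted semibreve = 24; dotted minim = 12; dotted minim = 12; dotted minim = 12.
Altogether 8 + 1 + 24 + 12 + 12 + 12 = 69.
69 ÷ 22 = 3 complete bars with 3 left over.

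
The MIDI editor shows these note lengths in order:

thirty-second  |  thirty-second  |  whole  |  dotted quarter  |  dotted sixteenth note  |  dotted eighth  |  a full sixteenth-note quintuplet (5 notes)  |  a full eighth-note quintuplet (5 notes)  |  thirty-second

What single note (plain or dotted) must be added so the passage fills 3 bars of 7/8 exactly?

eighth note

3 bars of 7/8 = 84 thirty-second notes.
Each duration in thirty-second notes: thirty-second = 1; thirty-second = 1; whole = 32; dotted quarter = 12; dotted sixteenth note = 3; dotted eighth = 6; a full sixteenth-note quintuplet (5 notes) (five quintuplet sixteenths span one quarter) = 8; a full eighth-note quintuplet (5 notes) (five quintuplet eighths span one half) = 16; thirty-second = 1.
Altogether 1 + 1 + 32 + 12 + 3 + 6 + 8 + 16 + 1 = 80.
Remaining: 84 − 80 = 4 thirty-second notes, which is a eighth note.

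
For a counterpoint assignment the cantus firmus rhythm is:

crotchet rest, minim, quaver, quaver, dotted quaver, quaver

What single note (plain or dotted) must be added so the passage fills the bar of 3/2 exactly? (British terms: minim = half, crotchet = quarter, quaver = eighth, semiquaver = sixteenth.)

dotted eighth note

The bar of 3/2 = 24 sixteenth notes.
Express everything in sixteenth notes: crotchet rest = 4; minim = 8; quaver = 2; quaver = 2; dotted quaver = 3; quaver = 2.
Altogether 4 + 8 + 2 + 2 + 3 + 2 = 21.
Remaining: 24 − 21 = 3 sixteenth notes, which is a dotted eighth note.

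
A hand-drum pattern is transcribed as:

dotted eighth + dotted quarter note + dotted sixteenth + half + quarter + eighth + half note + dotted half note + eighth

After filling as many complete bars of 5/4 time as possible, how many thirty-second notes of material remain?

13

One bar of 5/4 = 40 thirty-second notes.
Each duration in thirty-second notes: dotted eighth = 6; dotted quarter note = 12; dotted sixteenth = 3; half = 16; quarter = 8; eighth = 4; half note = 16; dotted half note = 24; eighth = 4.
Total: 6 + 12 + 3 + 16 + 8 + 4 + 16 + 24 + 4 = 93.
93 ÷ 40 = 2 complete bars with 13 thirty-second notes remaining.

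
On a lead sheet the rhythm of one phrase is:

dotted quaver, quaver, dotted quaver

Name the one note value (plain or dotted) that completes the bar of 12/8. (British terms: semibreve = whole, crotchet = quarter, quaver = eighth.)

whole note

The bar of 12/8 = 24 sixteenth notes.
Convert each value to sixteenth notes: dotted quaver = 3; quaver = 2; dotted quaver = 3.
Altogether 3 + 2 + 3 = 8.
Remaining: 24 − 8 = 16 sixteenth notes, which is a whole note.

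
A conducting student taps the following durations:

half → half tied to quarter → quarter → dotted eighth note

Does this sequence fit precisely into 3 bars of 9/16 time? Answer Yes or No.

One bar of 9/16 = 9 sixteenth notes, so 3 bars = 27.
Express everything in sixteenth notes: half = 8; half tied to quarter (half + quarter) = 12; quarter = 4; dotted eighth note = 3.
Adding: 8 + 12 + 4 + 3 = 27.
27 equals 27, so the answer is Yes.

Yes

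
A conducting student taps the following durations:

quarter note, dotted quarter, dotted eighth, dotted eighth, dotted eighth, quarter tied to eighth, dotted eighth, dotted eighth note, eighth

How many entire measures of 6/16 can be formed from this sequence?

5

One bar of 6/16 = 6 sixteenth notes.
In sixteenth notes: quarter note = 4; dotted quarter = 6; dotted eighth = 3; dotted eighth = 3; dotted eighth = 3; quarter tied to eighth (quarter + eighth) = 6; dotted eighth = 3; dotted eighth note = 3; eighth = 2.
Sum: 4 + 6 + 3 + 3 + 3 + 6 + 3 + 3 + 2 = 33.
33 ÷ 6 = 5 complete bars with 3 left over.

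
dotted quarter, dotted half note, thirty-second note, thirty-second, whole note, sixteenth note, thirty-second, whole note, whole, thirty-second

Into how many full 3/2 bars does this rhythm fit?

2

One bar of 3/2 = 48 thirty-second notes.
In thirty-second notes: dotted quarter = 12; dotted half note = 24; thirty-second note = 1; thirty-second = 1; whole note = 32; sixteenth note = 2; thirty-second = 1; whole note = 32; whole = 32; thirty-second = 1.
Sum: 12 + 24 + 1 + 1 + 32 + 2 + 1 + 32 + 32 + 1 = 138.
138 ÷ 48 = 2 complete bars with 42 left over.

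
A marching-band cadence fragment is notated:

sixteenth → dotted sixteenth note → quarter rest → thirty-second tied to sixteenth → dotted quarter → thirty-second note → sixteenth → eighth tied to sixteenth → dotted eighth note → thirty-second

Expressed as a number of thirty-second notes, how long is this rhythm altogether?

44

Working in thirty-second notes: sixteenth = 2; dotted sixteenth note = 3; quarter rest = 8; thirty-second tied to sixteenth (thirty-second + sixteenth) = 3; dotted quarter = 12; thirty-second note = 1; sixteenth = 2; eighth tied to sixteenth (eighth + sixteenth) = 6; dotted eighth note = 6; thirty-second = 1.
Adding: 2 + 3 + 8 + 3 + 12 + 1 + 2 + 6 + 6 + 1 = 44 thirty-second notes.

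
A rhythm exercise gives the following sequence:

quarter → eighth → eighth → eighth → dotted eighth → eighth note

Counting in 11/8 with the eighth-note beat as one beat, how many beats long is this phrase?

One eighth-note beat = 2 sixteenth notes.
Convert each value to sixteenth notes: quarter = 4; eighth = 2; eighth = 2; eighth = 2; dotted eighth = 3; eighth note = 2.
Adding: 4 + 2 + 2 + 2 + 3 + 2 = 15.
15 ÷ 2 = 7.5 beats.

7.5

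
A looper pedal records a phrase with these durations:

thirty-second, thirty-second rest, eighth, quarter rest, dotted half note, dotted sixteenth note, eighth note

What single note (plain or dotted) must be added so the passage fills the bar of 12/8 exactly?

dotted sixteenth note

The bar of 12/8 = 48 thirty-second notes.
Working in thirty-second notes: thirty-second = 1; thirty-second rest = 1; eighth = 4; quarter rest = 8; dotted half note = 24; dotted sixteenth note = 3; eighth note = 4.
Sum: 1 + 1 + 4 + 8 + 24 + 3 + 4 = 45.
Remaining: 48 − 45 = 3 thirty-second notes, which is a dotted sixteenth note.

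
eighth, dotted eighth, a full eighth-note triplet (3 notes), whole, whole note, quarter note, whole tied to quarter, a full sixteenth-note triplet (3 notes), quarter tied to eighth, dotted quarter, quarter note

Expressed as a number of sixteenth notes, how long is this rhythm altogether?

Working in sixteenth notes: eighth = 2; dotted eighth = 3; a full eighth-note triplet (3 notes) (three triplet eighths span one quarter) = 4; whole = 16; whole note = 16; quarter note = 4; whole tied to quarter (whole + quarter) = 20; a full sixteenth-note triplet (3 notes) (three triplet sixteenths span one eighth) = 2; quarter tied to eighth (quarter + eighth) = 6; dotted quarter = 6; quarter note = 4.
Altogether 2 + 3 + 4 + 16 + 16 + 4 + 20 + 2 + 6 + 6 + 4 = 83 sixteenth notes.

83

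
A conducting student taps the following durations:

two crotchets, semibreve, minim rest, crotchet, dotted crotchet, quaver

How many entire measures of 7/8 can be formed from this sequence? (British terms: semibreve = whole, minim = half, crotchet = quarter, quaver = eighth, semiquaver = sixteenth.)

One bar of 7/8 = 7 eighth notes.
Working in eighth notes: crotchet = 2; crotchet = 2; semibreve = 8; minim rest = 4; crotchet = 2; dotted crotchet = 3; quaver = 1.
Sum: 2 + 2 + 8 + 4 + 2 + 3 + 1 = 22.
22 ÷ 7 = 3 complete bars with 1 left over.

3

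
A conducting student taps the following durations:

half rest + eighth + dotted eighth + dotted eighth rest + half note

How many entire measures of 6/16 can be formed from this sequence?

One bar of 6/16 = 6 sixteenth notes.
Express everything in sixteenth notes: half rest = 8; eighth = 2; dotted eighth = 3; dotted eighth rest = 3; half note = 8.
Total: 8 + 2 + 3 + 3 + 8 = 24.
24 ÷ 6 = 4 complete bars with 0 left over.

4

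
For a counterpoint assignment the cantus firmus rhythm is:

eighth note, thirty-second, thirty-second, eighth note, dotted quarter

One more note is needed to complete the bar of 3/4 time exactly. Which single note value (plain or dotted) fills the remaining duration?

The bar of 3/4 = 24 thirty-second notes.
Express everything in thirty-second notes: eighth note = 4; thirty-second = 1; thirty-second = 1; eighth note = 4; dotted quarter = 12.
Adding: 4 + 1 + 1 + 4 + 12 = 22.
Remaining: 24 − 22 = 2 thirty-second notes, which is a sixteenth note.

sixteenth note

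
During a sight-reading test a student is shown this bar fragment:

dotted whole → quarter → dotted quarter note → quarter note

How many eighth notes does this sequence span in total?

19

Express everything in eighth notes: dotted whole = 12; quarter = 2; dotted quarter note = 3; quarter note = 2.
Adding: 12 + 2 + 3 + 2 = 19 eighth notes.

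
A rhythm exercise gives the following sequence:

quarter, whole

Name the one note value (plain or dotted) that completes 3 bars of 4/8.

quarter note

3 bars of 4/8 = 6 quarter notes.
Each duration in quarter notes: quarter = 1; whole = 4.
Total: 1 + 4 = 5.
Remaining: 6 − 5 = 1 quarter note, which is a quarter note.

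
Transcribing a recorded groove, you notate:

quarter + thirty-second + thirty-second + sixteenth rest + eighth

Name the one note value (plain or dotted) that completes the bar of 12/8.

The bar of 12/8 = 48 thirty-second notes.
Convert each value to thirty-second notes: quarter = 8; thirty-second = 1; thirty-second = 1; sixteenth rest = 2; eighth = 4.
Altogether 8 + 1 + 1 + 2 + 4 = 16.
Remaining: 48 − 16 = 32 thirty-second notes, which is a whole note.

whole note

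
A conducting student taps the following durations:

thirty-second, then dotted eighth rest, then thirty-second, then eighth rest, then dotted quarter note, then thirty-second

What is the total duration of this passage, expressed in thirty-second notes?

Convert each value to thirty-second notes: thirty-second = 1; dotted eighth rest = 6; thirty-second = 1; eighth rest = 4; dotted quarter note = 12; thirty-second = 1.
Altogether 1 + 6 + 1 + 4 + 12 + 1 = 25 thirty-second notes.

25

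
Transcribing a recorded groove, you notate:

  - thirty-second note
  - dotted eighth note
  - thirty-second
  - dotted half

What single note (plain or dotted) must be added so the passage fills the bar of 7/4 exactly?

dotted half note

The bar of 7/4 = 56 thirty-second notes.
Convert each value to thirty-second notes: thirty-second note = 1; dotted eighth note = 6; thirty-second = 1; dotted half = 24.
Adding: 1 + 6 + 1 + 24 = 32.
Remaining: 56 − 32 = 24 thirty-second notes, which is a dotted half note.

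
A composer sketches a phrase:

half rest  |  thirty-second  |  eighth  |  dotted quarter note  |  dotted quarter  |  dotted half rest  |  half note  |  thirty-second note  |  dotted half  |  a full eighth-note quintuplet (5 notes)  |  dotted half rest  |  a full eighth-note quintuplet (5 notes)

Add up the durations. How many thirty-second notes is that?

166

Each duration in thirty-second notes: half rest = 16; thirty-second = 1; eighth = 4; dotted quarter note = 12; dotted quarter = 12; dotted half rest = 24; half note = 16; thirty-second note = 1; dotted half = 24; a full eighth-note quintuplet (5 notes) (five quintuplet eighths span one half) = 16; dotted half rest = 24; a full eighth-note quintuplet (5 notes) (five quintuplet eighths span one half) = 16.
Altogether 16 + 1 + 4 + 12 + 12 + 24 + 16 + 1 + 24 + 16 + 24 + 16 = 166 thirty-second notes.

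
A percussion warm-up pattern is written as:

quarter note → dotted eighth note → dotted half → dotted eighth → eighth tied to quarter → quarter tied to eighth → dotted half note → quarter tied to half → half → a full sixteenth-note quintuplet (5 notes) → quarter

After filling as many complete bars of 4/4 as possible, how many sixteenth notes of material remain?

One bar of 4/4 = 16 sixteenth notes.
Working in sixteenth notes: quarter note = 4; dotted eighth note = 3; dotted half = 12; dotted eighth = 3; eighth tied to quarter (eighth + quarter) = 6; quarter tied to eighth (quarter + eighth) = 6; dotted half note = 12; quarter tied to half (quarter + half) = 12; half = 8; a full sixteenth-note quintuplet (5 notes) (five quintuplet sixteenths span one quarter) = 4; quarter = 4.
Altogether 4 + 3 + 12 + 3 + 6 + 6 + 12 + 12 + 8 + 4 + 4 = 74.
74 ÷ 16 = 4 complete bars with 10 sixteenth notes remaining.

10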